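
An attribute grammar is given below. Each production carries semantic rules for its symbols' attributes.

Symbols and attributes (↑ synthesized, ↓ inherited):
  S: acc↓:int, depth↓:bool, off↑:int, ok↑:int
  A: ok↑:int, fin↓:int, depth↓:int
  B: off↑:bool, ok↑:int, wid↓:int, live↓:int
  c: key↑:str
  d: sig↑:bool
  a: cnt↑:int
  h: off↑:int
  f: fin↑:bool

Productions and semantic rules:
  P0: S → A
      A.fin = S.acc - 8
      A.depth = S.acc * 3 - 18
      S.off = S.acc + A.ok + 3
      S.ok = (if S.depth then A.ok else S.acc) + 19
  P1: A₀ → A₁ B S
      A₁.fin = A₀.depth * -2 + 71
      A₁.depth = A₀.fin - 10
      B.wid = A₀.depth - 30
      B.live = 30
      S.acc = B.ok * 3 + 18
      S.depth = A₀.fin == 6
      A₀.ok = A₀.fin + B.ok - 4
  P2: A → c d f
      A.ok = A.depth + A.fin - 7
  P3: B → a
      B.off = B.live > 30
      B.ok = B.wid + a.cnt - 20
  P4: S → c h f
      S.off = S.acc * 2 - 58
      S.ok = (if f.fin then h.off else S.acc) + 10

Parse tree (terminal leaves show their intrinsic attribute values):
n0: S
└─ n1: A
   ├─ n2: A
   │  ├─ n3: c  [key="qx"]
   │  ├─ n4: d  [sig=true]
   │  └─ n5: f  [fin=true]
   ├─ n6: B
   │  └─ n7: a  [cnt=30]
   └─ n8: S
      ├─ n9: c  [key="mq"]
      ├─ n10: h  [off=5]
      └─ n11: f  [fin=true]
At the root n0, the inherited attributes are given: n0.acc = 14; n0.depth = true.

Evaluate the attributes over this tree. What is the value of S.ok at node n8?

1. n0.acc = 14  [given at root]
2. n0.depth = true  [given at root]
3. n1.fin = 6  [S.acc - 8]
4. n1.depth = 24  [S.acc * 3 - 18]
5. n2.fin = 23  [A₀.depth * -2 + 71]
6. n2.depth = -4  [A₀.fin - 10]
7. n3.key = "qx"  [terminal]
8. n4.sig = true  [terminal]
9. n5.fin = true  [terminal]
10. n2.ok = 12  [A.depth + A.fin - 7]
11. n6.wid = -6  [A₀.depth - 30]
12. n6.live = 30  [30]
13. n7.cnt = 30  [terminal]
14. n6.off = false  [B.live > 30]
15. n6.ok = 4  [B.wid + a.cnt - 20]
16. n8.acc = 30  [B.ok * 3 + 18]
17. n8.depth = true  [A₀.fin == 6]
18. n9.key = "mq"  [terminal]
19. n10.off = 5  [terminal]
20. n11.fin = true  [terminal]
21. n8.off = 2  [S.acc * 2 - 58]
22. n8.ok = 15  [(if f.fin then h.off else S.acc) + 10]
23. n1.ok = 6  [A₀.fin + B.ok - 4]
24. n0.off = 23  [S.acc + A.ok + 3]
25. n0.ok = 25  [(if S.depth then A.ok else S.acc) + 19]

15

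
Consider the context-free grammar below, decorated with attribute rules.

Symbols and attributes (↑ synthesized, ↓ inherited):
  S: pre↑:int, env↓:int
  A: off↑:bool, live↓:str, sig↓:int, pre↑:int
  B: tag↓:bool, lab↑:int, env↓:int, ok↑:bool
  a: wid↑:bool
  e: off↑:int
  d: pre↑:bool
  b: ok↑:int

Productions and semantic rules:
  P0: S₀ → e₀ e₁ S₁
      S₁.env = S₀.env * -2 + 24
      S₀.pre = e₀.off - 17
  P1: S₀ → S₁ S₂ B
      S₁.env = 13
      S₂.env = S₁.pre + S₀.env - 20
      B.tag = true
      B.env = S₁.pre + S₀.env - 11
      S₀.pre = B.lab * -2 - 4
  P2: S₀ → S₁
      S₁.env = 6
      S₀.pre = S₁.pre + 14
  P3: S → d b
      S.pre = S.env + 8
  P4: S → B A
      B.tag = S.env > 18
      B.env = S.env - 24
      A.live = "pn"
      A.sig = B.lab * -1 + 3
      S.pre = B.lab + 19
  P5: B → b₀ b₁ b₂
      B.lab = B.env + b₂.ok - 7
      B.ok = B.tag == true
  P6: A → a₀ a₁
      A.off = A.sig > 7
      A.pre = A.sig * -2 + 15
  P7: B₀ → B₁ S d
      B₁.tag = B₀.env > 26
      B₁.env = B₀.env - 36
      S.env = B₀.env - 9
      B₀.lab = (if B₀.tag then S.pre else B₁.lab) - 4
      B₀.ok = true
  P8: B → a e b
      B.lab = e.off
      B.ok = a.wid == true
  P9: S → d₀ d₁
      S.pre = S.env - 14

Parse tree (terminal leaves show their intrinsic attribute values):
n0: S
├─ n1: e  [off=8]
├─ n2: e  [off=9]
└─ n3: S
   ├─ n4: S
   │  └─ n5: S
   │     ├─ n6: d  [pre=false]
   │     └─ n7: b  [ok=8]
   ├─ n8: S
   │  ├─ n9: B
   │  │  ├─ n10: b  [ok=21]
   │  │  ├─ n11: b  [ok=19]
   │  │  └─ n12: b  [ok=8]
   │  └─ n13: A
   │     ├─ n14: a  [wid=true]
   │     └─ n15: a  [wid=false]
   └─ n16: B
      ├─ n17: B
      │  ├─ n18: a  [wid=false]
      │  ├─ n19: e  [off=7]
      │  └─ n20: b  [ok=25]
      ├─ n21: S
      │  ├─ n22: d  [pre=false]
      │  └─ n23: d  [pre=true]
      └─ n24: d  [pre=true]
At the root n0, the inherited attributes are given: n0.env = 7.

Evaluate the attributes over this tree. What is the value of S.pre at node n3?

1. n0.env = 7  [given at root]
2. n1.off = 8  [terminal]
3. n2.off = 9  [terminal]
4. n3.env = 10  [S₀.env * -2 + 24]
5. n4.env = 13  [13]
6. n5.env = 6  [6]
7. n6.pre = false  [terminal]
8. n7.ok = 8  [terminal]
9. n5.pre = 14  [S.env + 8]
10. n4.pre = 28  [S₁.pre + 14]
11. n8.env = 18  [S₁.pre + S₀.env - 20]
12. n9.tag = false  [S.env > 18]
13. n9.env = -6  [S.env - 24]
14. n10.ok = 21  [terminal]
15. n11.ok = 19  [terminal]
16. n12.ok = 8  [terminal]
17. n9.lab = -5  [B.env + b₂.ok - 7]
18. n9.ok = false  [B.tag == true]
19. n13.live = "pn"  ["pn"]
20. n13.sig = 8  [B.lab * -1 + 3]
21. n14.wid = true  [terminal]
22. n15.wid = false  [terminal]
23. n13.off = true  [A.sig > 7]
24. n13.pre = -1  [A.sig * -2 + 15]
25. n8.pre = 14  [B.lab + 19]
26. n16.tag = true  [true]
27. n16.env = 27  [S₁.pre + S₀.env - 11]
28. n17.tag = true  [B₀.env > 26]
29. n17.env = -9  [B₀.env - 36]
30. n18.wid = false  [terminal]
31. n19.off = 7  [terminal]
32. n20.ok = 25  [terminal]
33. n17.lab = 7  [e.off]
34. n17.ok = false  [a.wid == true]
35. n21.env = 18  [B₀.env - 9]
36. n22.pre = false  [terminal]
37. n23.pre = true  [terminal]
38. n21.pre = 4  [S.env - 14]
39. n24.pre = true  [terminal]
40. n16.lab = 0  [(if B₀.tag then S.pre else B₁.lab) - 4]
41. n16.ok = true  [true]
42. n3.pre = -4  [B.lab * -2 - 4]
43. n0.pre = -9  [e₀.off - 17]

-4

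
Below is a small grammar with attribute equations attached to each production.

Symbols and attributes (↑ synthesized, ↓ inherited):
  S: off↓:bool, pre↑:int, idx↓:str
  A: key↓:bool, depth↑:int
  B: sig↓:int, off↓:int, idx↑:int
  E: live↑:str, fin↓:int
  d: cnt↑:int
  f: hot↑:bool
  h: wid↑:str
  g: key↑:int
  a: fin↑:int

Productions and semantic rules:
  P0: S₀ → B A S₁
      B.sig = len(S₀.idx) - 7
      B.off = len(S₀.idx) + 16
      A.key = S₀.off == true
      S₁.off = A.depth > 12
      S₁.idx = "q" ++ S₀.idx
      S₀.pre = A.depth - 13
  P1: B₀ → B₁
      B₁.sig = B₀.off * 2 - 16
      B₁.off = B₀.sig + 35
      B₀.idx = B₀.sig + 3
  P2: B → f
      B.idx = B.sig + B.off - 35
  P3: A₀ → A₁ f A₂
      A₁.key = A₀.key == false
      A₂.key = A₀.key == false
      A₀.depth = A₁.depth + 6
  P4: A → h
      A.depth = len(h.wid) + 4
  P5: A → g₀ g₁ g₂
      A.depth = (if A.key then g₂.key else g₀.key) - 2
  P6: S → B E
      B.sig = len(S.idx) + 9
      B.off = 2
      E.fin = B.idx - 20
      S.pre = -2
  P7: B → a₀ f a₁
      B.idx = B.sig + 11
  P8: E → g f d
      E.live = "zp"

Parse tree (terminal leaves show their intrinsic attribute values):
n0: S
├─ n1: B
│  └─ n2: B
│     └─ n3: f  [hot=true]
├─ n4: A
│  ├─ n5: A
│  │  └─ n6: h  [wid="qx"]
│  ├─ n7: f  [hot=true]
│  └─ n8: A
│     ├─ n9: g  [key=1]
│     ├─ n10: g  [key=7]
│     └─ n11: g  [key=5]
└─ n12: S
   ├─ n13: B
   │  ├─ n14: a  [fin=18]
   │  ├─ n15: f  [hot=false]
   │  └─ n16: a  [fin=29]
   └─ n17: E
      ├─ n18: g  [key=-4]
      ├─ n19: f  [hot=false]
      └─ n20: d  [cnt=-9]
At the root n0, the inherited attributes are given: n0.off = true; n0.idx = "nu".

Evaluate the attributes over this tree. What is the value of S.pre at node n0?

-1

1. n0.off = true  [given at root]
2. n0.idx = "nu"  [given at root]
3. n1.sig = -5  [len(S₀.idx) - 7]
4. n1.off = 18  [len(S₀.idx) + 16]
5. n2.sig = 20  [B₀.off * 2 - 16]
6. n2.off = 30  [B₀.sig + 35]
7. n3.hot = true  [terminal]
8. n2.idx = 15  [B.sig + B.off - 35]
9. n1.idx = -2  [B₀.sig + 3]
10. n4.key = true  [S₀.off == true]
11. n5.key = false  [A₀.key == false]
12. n6.wid = "qx"  [terminal]
13. n5.depth = 6  [len(h.wid) + 4]
14. n7.hot = true  [terminal]
15. n8.key = false  [A₀.key == false]
16. n9.key = 1  [terminal]
17. n10.key = 7  [terminal]
18. n11.key = 5  [terminal]
19. n8.depth = -1  [(if A.key then g₂.key else g₀.key) - 2]
20. n4.depth = 12  [A₁.depth + 6]
21. n12.off = false  [A.depth > 12]
22. n12.idx = "qnu"  ["q" ++ S₀.idx]
23. n13.sig = 12  [len(S.idx) + 9]
24. n13.off = 2  [2]
25. n14.fin = 18  [terminal]
26. n15.hot = false  [terminal]
27. n16.fin = 29  [terminal]
28. n13.idx = 23  [B.sig + 11]
29. n17.fin = 3  [B.idx - 20]
30. n18.key = -4  [terminal]
31. n19.hot = false  [terminal]
32. n20.cnt = -9  [terminal]
33. n17.live = "zp"  ["zp"]
34. n12.pre = -2  [-2]
35. n0.pre = -1  [A.depth - 13]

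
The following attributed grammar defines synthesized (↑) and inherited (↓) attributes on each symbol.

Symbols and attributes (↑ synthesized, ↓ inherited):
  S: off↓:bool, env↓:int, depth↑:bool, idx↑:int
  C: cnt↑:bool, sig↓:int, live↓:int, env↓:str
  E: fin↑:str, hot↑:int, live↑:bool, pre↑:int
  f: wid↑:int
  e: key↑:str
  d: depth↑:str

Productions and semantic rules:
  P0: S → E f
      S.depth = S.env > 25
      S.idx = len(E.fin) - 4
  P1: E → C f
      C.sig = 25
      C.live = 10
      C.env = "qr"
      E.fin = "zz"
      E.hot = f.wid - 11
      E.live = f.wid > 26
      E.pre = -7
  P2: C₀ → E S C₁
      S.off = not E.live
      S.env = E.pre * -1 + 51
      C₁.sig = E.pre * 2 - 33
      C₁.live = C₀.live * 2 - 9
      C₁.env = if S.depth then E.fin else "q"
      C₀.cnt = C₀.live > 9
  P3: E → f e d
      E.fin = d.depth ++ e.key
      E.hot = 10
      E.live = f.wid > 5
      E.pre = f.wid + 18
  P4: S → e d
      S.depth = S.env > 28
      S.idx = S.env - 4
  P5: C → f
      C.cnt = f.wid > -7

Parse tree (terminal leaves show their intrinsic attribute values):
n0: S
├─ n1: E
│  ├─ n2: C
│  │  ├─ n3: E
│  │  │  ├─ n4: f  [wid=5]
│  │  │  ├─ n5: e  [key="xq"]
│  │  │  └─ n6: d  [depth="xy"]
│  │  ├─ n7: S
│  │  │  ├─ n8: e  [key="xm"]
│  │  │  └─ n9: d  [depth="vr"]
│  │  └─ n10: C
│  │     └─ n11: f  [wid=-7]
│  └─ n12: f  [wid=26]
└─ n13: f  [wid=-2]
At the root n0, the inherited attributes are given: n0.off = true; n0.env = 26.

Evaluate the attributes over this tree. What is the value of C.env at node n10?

"q"

1. n0.off = true  [given at root]
2. n0.env = 26  [given at root]
3. n2.sig = 25  [25]
4. n2.live = 10  [10]
5. n2.env = "qr"  ["qr"]
6. n4.wid = 5  [terminal]
7. n5.key = "xq"  [terminal]
8. n6.depth = "xy"  [terminal]
9. n3.fin = "xyxq"  [d.depth ++ e.key]
10. n3.hot = 10  [10]
11. n3.live = false  [f.wid > 5]
12. n3.pre = 23  [f.wid + 18]
13. n7.off = true  [not E.live]
14. n7.env = 28  [E.pre * -1 + 51]
15. n8.key = "xm"  [terminal]
16. n9.depth = "vr"  [terminal]
17. n7.depth = false  [S.env > 28]
18. n7.idx = 24  [S.env - 4]
19. n10.sig = 13  [E.pre * 2 - 33]
20. n10.live = 11  [C₀.live * 2 - 9]
21. n10.env = "q"  [if S.depth then E.fin else "q"]
22. n11.wid = -7  [terminal]
23. n10.cnt = false  [f.wid > -7]
24. n2.cnt = true  [C₀.live > 9]
25. n12.wid = 26  [terminal]
26. n1.fin = "zz"  ["zz"]
27. n1.hot = 15  [f.wid - 11]
28. n1.live = false  [f.wid > 26]
29. n1.pre = -7  [-7]
30. n13.wid = -2  [terminal]
31. n0.depth = true  [S.env > 25]
32. n0.idx = -2  [len(E.fin) - 4]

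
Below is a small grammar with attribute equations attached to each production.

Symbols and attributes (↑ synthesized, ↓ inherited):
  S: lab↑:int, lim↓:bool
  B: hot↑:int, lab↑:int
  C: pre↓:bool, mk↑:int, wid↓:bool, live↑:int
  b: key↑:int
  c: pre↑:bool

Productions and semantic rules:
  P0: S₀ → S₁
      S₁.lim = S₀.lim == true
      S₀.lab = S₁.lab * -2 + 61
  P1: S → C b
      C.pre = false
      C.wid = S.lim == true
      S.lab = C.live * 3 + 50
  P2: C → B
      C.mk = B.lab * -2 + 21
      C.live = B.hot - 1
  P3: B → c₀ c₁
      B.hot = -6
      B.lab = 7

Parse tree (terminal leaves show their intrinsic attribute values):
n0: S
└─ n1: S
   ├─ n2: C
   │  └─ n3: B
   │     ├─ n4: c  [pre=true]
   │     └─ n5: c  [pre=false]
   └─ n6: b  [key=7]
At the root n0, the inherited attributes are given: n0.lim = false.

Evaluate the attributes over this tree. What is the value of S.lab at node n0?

3

1. n0.lim = false  [given at root]
2. n1.lim = false  [S₀.lim == true]
3. n2.pre = false  [false]
4. n2.wid = false  [S.lim == true]
5. n4.pre = true  [terminal]
6. n5.pre = false  [terminal]
7. n3.hot = -6  [-6]
8. n3.lab = 7  [7]
9. n2.mk = 7  [B.lab * -2 + 21]
10. n2.live = -7  [B.hot - 1]
11. n6.key = 7  [terminal]
12. n1.lab = 29  [C.live * 3 + 50]
13. n0.lab = 3  [S₁.lab * -2 + 61]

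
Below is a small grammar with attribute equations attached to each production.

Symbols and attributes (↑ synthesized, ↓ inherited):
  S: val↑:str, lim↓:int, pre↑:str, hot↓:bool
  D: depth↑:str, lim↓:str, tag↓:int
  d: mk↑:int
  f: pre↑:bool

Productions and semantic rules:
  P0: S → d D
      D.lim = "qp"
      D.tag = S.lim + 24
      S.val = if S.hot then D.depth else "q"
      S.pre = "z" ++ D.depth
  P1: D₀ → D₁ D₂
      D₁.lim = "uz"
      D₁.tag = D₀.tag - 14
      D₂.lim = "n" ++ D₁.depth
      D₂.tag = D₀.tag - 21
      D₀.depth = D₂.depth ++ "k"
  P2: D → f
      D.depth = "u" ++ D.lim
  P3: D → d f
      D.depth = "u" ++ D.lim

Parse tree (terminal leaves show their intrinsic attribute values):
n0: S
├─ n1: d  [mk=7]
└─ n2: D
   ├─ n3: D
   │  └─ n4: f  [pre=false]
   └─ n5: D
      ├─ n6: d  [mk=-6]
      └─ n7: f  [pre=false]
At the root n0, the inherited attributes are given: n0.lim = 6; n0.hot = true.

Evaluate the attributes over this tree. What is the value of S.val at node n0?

"unuuzk"

1. n0.lim = 6  [given at root]
2. n0.hot = true  [given at root]
3. n1.mk = 7  [terminal]
4. n2.lim = "qp"  ["qp"]
5. n2.tag = 30  [S.lim + 24]
6. n3.lim = "uz"  ["uz"]
7. n3.tag = 16  [D₀.tag - 14]
8. n4.pre = false  [terminal]
9. n3.depth = "uuz"  ["u" ++ D.lim]
10. n5.lim = "nuuz"  ["n" ++ D₁.depth]
11. n5.tag = 9  [D₀.tag - 21]
12. n6.mk = -6  [terminal]
13. n7.pre = false  [terminal]
14. n5.depth = "unuuz"  ["u" ++ D.lim]
15. n2.depth = "unuuzk"  [D₂.depth ++ "k"]
16. n0.val = "unuuzk"  [if S.hot then D.depth else "q"]
17. n0.pre = "zunuuzk"  ["z" ++ D.depth]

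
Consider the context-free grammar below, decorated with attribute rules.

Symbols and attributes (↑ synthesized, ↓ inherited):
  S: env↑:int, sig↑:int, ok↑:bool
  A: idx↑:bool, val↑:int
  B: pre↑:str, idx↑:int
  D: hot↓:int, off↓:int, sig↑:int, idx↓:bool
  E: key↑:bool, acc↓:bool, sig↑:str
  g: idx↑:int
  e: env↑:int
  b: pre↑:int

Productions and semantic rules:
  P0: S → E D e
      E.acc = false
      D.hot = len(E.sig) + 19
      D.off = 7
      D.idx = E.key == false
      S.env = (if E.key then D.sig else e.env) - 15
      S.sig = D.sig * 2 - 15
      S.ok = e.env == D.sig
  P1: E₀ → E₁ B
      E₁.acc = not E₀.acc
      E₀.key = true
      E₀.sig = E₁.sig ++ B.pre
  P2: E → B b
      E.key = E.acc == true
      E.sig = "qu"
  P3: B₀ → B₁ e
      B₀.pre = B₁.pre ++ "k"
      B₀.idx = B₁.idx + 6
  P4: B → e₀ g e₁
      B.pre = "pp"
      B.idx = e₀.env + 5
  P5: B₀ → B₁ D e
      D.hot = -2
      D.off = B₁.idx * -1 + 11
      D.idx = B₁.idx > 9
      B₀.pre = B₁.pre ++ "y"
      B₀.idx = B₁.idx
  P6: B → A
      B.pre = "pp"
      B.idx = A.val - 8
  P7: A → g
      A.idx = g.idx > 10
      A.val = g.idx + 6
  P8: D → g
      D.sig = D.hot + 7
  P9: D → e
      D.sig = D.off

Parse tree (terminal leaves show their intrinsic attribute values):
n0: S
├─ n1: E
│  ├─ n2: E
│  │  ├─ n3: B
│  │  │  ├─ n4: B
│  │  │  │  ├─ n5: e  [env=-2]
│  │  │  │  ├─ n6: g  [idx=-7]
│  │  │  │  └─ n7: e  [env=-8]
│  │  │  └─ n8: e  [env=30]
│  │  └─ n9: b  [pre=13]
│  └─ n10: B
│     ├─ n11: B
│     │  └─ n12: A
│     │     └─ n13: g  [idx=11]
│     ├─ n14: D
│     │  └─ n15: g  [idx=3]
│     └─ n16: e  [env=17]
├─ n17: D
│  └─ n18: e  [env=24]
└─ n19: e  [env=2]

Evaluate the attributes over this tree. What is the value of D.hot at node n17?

1. n1.acc = false  [false]
2. n2.acc = true  [not E₀.acc]
3. n5.env = -2  [terminal]
4. n6.idx = -7  [terminal]
5. n7.env = -8  [terminal]
6. n4.pre = "pp"  ["pp"]
7. n4.idx = 3  [e₀.env + 5]
8. n8.env = 30  [terminal]
9. n3.pre = "ppk"  [B₁.pre ++ "k"]
10. n3.idx = 9  [B₁.idx + 6]
11. n9.pre = 13  [terminal]
12. n2.key = true  [E.acc == true]
13. n2.sig = "qu"  ["qu"]
14. n13.idx = 11  [terminal]
15. n12.idx = true  [g.idx > 10]
16. n12.val = 17  [g.idx + 6]
17. n11.pre = "pp"  ["pp"]
18. n11.idx = 9  [A.val - 8]
19. n14.hot = -2  [-2]
20. n14.off = 2  [B₁.idx * -1 + 11]
21. n14.idx = false  [B₁.idx > 9]
22. n15.idx = 3  [terminal]
23. n14.sig = 5  [D.hot + 7]
24. n16.env = 17  [terminal]
25. n10.pre = "ppy"  [B₁.pre ++ "y"]
26. n10.idx = 9  [B₁.idx]
27. n1.key = true  [true]
28. n1.sig = "quppy"  [E₁.sig ++ B.pre]
29. n17.hot = 24  [len(E.sig) + 19]
30. n17.off = 7  [7]
31. n17.idx = false  [E.key == false]
32. n18.env = 24  [terminal]
33. n17.sig = 7  [D.off]
34. n19.env = 2  [terminal]
35. n0.env = -8  [(if E.key then D.sig else e.env) - 15]
36. n0.sig = -1  [D.sig * 2 - 15]
37. n0.ok = false  [e.env == D.sig]

24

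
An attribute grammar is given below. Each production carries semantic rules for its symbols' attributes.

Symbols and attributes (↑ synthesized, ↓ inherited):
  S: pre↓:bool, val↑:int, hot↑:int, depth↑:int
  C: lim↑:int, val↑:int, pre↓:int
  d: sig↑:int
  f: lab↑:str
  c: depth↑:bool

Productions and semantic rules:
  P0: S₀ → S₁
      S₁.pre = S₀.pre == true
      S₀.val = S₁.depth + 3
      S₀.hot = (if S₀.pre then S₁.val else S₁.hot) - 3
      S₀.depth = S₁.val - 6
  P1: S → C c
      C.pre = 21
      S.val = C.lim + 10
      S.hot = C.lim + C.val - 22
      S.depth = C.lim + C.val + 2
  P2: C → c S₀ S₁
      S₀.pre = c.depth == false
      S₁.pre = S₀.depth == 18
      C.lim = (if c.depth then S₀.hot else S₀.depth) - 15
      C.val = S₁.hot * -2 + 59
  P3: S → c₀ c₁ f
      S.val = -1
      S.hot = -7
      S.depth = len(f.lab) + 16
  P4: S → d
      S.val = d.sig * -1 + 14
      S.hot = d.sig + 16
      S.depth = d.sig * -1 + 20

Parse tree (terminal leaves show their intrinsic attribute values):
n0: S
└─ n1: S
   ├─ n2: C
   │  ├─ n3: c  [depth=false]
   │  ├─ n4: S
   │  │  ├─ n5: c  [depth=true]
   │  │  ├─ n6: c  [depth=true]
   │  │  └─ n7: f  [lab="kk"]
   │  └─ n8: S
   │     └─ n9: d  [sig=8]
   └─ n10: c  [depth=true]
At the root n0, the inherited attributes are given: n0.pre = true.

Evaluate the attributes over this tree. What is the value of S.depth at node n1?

16

1. n0.pre = true  [given at root]
2. n1.pre = true  [S₀.pre == true]
3. n2.pre = 21  [21]
4. n3.depth = false  [terminal]
5. n4.pre = true  [c.depth == false]
6. n5.depth = true  [terminal]
7. n6.depth = true  [terminal]
8. n7.lab = "kk"  [terminal]
9. n4.val = -1  [-1]
10. n4.hot = -7  [-7]
11. n4.depth = 18  [len(f.lab) + 16]
12. n8.pre = true  [S₀.depth == 18]
13. n9.sig = 8  [terminal]
14. n8.val = 6  [d.sig * -1 + 14]
15. n8.hot = 24  [d.sig + 16]
16. n8.depth = 12  [d.sig * -1 + 20]
17. n2.lim = 3  [(if c.depth then S₀.hot else S₀.depth) - 15]
18. n2.val = 11  [S₁.hot * -2 + 59]
19. n10.depth = true  [terminal]
20. n1.val = 13  [C.lim + 10]
21. n1.hot = -8  [C.lim + C.val - 22]
22. n1.depth = 16  [C.lim + C.val + 2]
23. n0.val = 19  [S₁.depth + 3]
24. n0.hot = 10  [(if S₀.pre then S₁.val else S₁.hot) - 3]
25. n0.depth = 7  [S₁.val - 6]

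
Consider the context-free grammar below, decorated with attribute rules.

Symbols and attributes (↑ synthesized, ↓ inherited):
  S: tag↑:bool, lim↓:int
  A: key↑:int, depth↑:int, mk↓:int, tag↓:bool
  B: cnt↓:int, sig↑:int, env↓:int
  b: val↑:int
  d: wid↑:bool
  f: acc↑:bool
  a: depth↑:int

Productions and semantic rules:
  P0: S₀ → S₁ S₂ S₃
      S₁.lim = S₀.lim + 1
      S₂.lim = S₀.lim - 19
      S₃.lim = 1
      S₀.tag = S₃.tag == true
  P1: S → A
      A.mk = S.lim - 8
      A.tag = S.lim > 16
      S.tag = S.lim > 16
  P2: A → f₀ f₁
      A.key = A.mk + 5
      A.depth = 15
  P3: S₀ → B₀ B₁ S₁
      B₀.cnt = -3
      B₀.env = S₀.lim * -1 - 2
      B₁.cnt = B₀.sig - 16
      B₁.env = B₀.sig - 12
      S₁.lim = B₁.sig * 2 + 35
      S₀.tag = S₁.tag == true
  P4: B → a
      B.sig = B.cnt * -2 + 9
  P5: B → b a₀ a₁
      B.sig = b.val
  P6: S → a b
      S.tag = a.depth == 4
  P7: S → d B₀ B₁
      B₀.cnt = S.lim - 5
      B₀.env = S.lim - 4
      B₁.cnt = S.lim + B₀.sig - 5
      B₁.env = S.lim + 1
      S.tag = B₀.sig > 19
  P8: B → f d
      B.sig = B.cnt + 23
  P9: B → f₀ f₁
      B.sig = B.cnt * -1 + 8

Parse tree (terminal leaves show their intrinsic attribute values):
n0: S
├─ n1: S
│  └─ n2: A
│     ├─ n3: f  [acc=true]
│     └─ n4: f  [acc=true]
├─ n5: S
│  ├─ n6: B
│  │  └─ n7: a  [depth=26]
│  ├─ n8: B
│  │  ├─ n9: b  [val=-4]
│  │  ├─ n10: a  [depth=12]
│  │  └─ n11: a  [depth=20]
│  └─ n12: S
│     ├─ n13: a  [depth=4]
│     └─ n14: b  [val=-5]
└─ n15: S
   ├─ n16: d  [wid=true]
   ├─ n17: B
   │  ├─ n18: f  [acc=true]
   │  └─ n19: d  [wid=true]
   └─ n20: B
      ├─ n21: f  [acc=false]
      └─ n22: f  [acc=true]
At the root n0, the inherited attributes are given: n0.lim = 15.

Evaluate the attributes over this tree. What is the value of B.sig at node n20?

1. n0.lim = 15  [given at root]
2. n1.lim = 16  [S₀.lim + 1]
3. n2.mk = 8  [S.lim - 8]
4. n2.tag = false  [S.lim > 16]
5. n3.acc = true  [terminal]
6. n4.acc = true  [terminal]
7. n2.key = 13  [A.mk + 5]
8. n2.depth = 15  [15]
9. n1.tag = false  [S.lim > 16]
10. n5.lim = -4  [S₀.lim - 19]
11. n6.cnt = -3  [-3]
12. n6.env = 2  [S₀.lim * -1 - 2]
13. n7.depth = 26  [terminal]
14. n6.sig = 15  [B.cnt * -2 + 9]
15. n8.cnt = -1  [B₀.sig - 16]
16. n8.env = 3  [B₀.sig - 12]
17. n9.val = -4  [terminal]
18. n10.depth = 12  [terminal]
19. n11.depth = 20  [terminal]
20. n8.sig = -4  [b.val]
21. n12.lim = 27  [B₁.sig * 2 + 35]
22. n13.depth = 4  [terminal]
23. n14.val = -5  [terminal]
24. n12.tag = true  [a.depth == 4]
25. n5.tag = true  [S₁.tag == true]
26. n15.lim = 1  [1]
27. n16.wid = true  [terminal]
28. n17.cnt = -4  [S.lim - 5]
29. n17.env = -3  [S.lim - 4]
30. n18.acc = true  [terminal]
31. n19.wid = true  [terminal]
32. n17.sig = 19  [B.cnt + 23]
33. n20.cnt = 15  [S.lim + B₀.sig - 5]
34. n20.env = 2  [S.lim + 1]
35. n21.acc = false  [terminal]
36. n22.acc = true  [terminal]
37. n20.sig = -7  [B.cnt * -1 + 8]
38. n15.tag = false  [B₀.sig > 19]
39. n0.tag = false  [S₃.tag == true]

-7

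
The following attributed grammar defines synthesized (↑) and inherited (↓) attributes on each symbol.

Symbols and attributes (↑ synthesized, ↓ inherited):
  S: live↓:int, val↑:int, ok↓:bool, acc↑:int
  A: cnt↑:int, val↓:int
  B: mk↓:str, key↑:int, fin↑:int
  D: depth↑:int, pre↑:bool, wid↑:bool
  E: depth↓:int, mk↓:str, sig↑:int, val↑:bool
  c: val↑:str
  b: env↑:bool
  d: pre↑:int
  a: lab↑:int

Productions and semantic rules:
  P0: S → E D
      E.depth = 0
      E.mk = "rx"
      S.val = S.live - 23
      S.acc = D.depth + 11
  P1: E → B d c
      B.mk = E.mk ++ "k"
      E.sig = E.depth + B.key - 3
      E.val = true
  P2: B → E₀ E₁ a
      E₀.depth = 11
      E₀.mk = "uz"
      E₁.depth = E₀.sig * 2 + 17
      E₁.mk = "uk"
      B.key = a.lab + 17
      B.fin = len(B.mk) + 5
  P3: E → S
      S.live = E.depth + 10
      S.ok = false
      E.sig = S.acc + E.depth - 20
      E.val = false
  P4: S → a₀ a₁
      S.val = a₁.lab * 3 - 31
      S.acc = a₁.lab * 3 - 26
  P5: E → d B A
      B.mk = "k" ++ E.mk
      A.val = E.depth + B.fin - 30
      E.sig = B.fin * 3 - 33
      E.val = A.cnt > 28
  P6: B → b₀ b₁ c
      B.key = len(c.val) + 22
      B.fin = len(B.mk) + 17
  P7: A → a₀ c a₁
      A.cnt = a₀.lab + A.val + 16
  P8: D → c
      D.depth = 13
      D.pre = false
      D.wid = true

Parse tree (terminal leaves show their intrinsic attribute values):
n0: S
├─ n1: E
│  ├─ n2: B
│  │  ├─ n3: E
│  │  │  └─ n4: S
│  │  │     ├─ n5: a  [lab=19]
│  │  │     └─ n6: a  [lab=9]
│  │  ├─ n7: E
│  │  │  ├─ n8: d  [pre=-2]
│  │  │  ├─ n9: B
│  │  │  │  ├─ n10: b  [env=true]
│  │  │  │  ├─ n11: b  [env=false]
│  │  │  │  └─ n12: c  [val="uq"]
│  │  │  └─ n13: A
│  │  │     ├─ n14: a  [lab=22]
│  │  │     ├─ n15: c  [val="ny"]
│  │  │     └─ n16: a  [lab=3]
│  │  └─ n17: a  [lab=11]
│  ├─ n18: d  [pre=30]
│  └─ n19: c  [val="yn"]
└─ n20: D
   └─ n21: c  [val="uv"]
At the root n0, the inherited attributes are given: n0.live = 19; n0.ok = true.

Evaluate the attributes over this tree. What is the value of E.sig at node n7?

1. n0.live = 19  [given at root]
2. n0.ok = true  [given at root]
3. n1.depth = 0  [0]
4. n1.mk = "rx"  ["rx"]
5. n2.mk = "rxk"  [E.mk ++ "k"]
6. n3.depth = 11  [11]
7. n3.mk = "uz"  ["uz"]
8. n4.live = 21  [E.depth + 10]
9. n4.ok = false  [false]
10. n5.lab = 19  [terminal]
11. n6.lab = 9  [terminal]
12. n4.val = -4  [a₁.lab * 3 - 31]
13. n4.acc = 1  [a₁.lab * 3 - 26]
14. n3.sig = -8  [S.acc + E.depth - 20]
15. n3.val = false  [false]
16. n7.depth = 1  [E₀.sig * 2 + 17]
17. n7.mk = "uk"  ["uk"]
18. n8.pre = -2  [terminal]
19. n9.mk = "kuk"  ["k" ++ E.mk]
20. n10.env = true  [terminal]
21. n11.env = false  [terminal]
22. n12.val = "uq"  [terminal]
23. n9.key = 24  [len(c.val) + 22]
24. n9.fin = 20  [len(B.mk) + 17]
25. n13.val = -9  [E.depth + B.fin - 30]
26. n14.lab = 22  [terminal]
27. n15.val = "ny"  [terminal]
28. n16.lab = 3  [terminal]
29. n13.cnt = 29  [a₀.lab + A.val + 16]
30. n7.sig = 27  [B.fin * 3 - 33]
31. n7.val = true  [A.cnt > 28]
32. n17.lab = 11  [terminal]
33. n2.key = 28  [a.lab + 17]
34. n2.fin = 8  [len(B.mk) + 5]
35. n18.pre = 30  [terminal]
36. n19.val = "yn"  [terminal]
37. n1.sig = 25  [E.depth + B.key - 3]
38. n1.val = true  [true]
39. n21.val = "uv"  [terminal]
40. n20.depth = 13  [13]
41. n20.pre = false  [false]
42. n20.wid = true  [true]
43. n0.val = -4  [S.live - 23]
44. n0.acc = 24  [D.depth + 11]

27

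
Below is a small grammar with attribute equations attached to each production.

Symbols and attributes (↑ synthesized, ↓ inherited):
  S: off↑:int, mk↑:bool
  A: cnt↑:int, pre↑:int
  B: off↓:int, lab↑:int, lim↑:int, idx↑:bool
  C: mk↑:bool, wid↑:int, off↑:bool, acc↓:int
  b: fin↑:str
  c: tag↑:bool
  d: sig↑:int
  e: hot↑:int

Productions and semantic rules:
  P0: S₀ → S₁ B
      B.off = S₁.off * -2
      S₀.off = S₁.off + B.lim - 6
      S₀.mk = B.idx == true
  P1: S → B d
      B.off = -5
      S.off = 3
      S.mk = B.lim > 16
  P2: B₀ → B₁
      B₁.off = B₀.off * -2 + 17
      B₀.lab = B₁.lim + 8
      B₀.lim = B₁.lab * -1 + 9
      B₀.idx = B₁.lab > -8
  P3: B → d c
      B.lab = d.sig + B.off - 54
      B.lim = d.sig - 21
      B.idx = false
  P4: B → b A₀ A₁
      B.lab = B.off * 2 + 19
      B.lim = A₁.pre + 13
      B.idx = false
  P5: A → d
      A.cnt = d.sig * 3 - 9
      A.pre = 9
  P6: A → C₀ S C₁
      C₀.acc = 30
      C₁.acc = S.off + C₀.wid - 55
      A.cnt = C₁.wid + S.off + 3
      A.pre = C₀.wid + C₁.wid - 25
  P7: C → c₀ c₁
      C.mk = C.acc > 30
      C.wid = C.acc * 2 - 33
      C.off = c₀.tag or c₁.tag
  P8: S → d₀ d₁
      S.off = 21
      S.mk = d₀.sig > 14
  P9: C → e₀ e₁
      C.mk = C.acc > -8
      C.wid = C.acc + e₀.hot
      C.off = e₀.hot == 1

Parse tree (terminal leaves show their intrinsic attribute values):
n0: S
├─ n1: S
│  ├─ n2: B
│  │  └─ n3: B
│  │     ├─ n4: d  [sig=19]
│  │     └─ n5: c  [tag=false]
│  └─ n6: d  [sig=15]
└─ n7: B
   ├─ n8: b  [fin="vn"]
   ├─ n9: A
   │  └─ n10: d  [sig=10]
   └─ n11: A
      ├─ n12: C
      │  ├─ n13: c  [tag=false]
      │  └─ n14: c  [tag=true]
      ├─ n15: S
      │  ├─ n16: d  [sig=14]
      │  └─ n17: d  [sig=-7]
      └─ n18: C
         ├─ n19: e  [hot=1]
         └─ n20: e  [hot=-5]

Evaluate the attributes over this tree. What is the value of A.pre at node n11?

1. n2.off = -5  [-5]
2. n3.off = 27  [B₀.off * -2 + 17]
3. n4.sig = 19  [terminal]
4. n5.tag = false  [terminal]
5. n3.lab = -8  [d.sig + B.off - 54]
6. n3.lim = -2  [d.sig - 21]
7. n3.idx = false  [false]
8. n2.lab = 6  [B₁.lim + 8]
9. n2.lim = 17  [B₁.lab * -1 + 9]
10. n2.idx = false  [B₁.lab > -8]
11. n6.sig = 15  [terminal]
12. n1.off = 3  [3]
13. n1.mk = true  [B.lim > 16]
14. n7.off = -6  [S₁.off * -2]
15. n8.fin = "vn"  [terminal]
16. n10.sig = 10  [terminal]
17. n9.cnt = 21  [d.sig * 3 - 9]
18. n9.pre = 9  [9]
19. n12.acc = 30  [30]
20. n13.tag = false  [terminal]
21. n14.tag = true  [terminal]
22. n12.mk = false  [C.acc > 30]
23. n12.wid = 27  [C.acc * 2 - 33]
24. n12.off = true  [c₀.tag or c₁.tag]
25. n16.sig = 14  [terminal]
26. n17.sig = -7  [terminal]
27. n15.off = 21  [21]
28. n15.mk = false  [d₀.sig > 14]
29. n18.acc = -7  [S.off + C₀.wid - 55]
30. n19.hot = 1  [terminal]
31. n20.hot = -5  [terminal]
32. n18.mk = true  [C.acc > -8]
33. n18.wid = -6  [C.acc + e₀.hot]
34. n18.off = true  [e₀.hot == 1]
35. n11.cnt = 18  [C₁.wid + S.off + 3]
36. n11.pre = -4  [C₀.wid + C₁.wid - 25]
37. n7.lab = 7  [B.off * 2 + 19]
38. n7.lim = 9  [A₁.pre + 13]
39. n7.idx = false  [false]
40. n0.off = 6  [S₁.off + B.lim - 6]
41. n0.mk = false  [B.idx == true]

-4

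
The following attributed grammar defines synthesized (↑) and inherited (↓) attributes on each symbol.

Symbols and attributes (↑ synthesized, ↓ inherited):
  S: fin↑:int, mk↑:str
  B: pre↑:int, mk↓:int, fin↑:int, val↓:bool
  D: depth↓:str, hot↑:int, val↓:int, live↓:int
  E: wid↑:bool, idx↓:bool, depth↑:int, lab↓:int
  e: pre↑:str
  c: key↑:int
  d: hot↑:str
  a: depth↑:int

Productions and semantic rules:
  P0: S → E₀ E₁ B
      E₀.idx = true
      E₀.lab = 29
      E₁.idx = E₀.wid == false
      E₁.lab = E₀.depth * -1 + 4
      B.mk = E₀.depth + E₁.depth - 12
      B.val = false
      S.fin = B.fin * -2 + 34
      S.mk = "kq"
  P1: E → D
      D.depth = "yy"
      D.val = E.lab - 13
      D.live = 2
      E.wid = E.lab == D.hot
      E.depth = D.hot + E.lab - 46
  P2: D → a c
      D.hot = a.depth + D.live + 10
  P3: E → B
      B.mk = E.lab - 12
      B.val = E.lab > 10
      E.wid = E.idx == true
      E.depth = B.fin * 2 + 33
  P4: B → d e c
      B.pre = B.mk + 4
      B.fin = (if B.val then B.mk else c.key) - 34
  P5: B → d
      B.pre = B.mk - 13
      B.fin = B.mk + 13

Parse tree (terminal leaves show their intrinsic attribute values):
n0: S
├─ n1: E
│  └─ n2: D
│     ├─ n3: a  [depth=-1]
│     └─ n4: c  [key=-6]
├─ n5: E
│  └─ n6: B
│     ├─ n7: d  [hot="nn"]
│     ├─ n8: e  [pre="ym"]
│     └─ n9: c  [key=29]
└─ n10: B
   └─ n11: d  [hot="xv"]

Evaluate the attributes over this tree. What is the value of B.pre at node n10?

-8

1. n1.idx = true  [true]
2. n1.lab = 29  [29]
3. n2.depth = "yy"  ["yy"]
4. n2.val = 16  [E.lab - 13]
5. n2.live = 2  [2]
6. n3.depth = -1  [terminal]
7. n4.key = -6  [terminal]
8. n2.hot = 11  [a.depth + D.live + 10]
9. n1.wid = false  [E.lab == D.hot]
10. n1.depth = -6  [D.hot + E.lab - 46]
11. n5.idx = true  [E₀.wid == false]
12. n5.lab = 10  [E₀.depth * -1 + 4]
13. n6.mk = -2  [E.lab - 12]
14. n6.val = false  [E.lab > 10]
15. n7.hot = "nn"  [terminal]
16. n8.pre = "ym"  [terminal]
17. n9.key = 29  [terminal]
18. n6.pre = 2  [B.mk + 4]
19. n6.fin = -5  [(if B.val then B.mk else c.key) - 34]
20. n5.wid = true  [E.idx == true]
21. n5.depth = 23  [B.fin * 2 + 33]
22. n10.mk = 5  [E₀.depth + E₁.depth - 12]
23. n10.val = false  [false]
24. n11.hot = "xv"  [terminal]
25. n10.pre = -8  [B.mk - 13]
26. n10.fin = 18  [B.mk + 13]
27. n0.fin = -2  [B.fin * -2 + 34]
28. n0.mk = "kq"  ["kq"]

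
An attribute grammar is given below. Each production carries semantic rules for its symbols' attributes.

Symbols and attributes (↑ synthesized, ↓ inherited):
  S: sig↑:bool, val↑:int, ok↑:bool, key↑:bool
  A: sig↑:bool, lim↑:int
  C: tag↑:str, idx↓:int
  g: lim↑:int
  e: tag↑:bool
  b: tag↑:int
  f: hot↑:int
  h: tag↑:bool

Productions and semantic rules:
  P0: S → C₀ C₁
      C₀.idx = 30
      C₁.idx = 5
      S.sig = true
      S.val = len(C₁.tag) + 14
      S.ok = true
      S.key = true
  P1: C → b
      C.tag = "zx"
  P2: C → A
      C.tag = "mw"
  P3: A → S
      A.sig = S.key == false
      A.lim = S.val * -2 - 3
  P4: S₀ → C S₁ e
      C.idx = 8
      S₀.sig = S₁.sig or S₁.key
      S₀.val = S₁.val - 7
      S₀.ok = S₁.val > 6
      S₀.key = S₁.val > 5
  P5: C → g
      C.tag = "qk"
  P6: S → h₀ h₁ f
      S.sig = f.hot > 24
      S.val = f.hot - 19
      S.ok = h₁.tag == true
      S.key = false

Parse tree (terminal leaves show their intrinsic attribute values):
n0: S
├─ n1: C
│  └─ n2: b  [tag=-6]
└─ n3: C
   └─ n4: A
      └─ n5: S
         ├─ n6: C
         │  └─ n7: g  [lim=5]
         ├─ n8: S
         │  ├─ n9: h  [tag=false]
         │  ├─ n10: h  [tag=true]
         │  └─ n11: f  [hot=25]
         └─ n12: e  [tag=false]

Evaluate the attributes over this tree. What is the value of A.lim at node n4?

1. n1.idx = 30  [30]
2. n2.tag = -6  [terminal]
3. n1.tag = "zx"  ["zx"]
4. n3.idx = 5  [5]
5. n6.idx = 8  [8]
6. n7.lim = 5  [terminal]
7. n6.tag = "qk"  ["qk"]
8. n9.tag = false  [terminal]
9. n10.tag = true  [terminal]
10. n11.hot = 25  [terminal]
11. n8.sig = true  [f.hot > 24]
12. n8.val = 6  [f.hot - 19]
13. n8.ok = true  [h₁.tag == true]
14. n8.key = false  [false]
15. n12.tag = false  [terminal]
16. n5.sig = true  [S₁.sig or S₁.key]
17. n5.val = -1  [S₁.val - 7]
18. n5.ok = false  [S₁.val > 6]
19. n5.key = true  [S₁.val > 5]
20. n4.sig = false  [S.key == false]
21. n4.lim = -1  [S.val * -2 - 3]
22. n3.tag = "mw"  ["mw"]
23. n0.sig = true  [true]
24. n0.val = 16  [len(C₁.tag) + 14]
25. n0.ok = true  [true]
26. n0.key = true  [true]

-1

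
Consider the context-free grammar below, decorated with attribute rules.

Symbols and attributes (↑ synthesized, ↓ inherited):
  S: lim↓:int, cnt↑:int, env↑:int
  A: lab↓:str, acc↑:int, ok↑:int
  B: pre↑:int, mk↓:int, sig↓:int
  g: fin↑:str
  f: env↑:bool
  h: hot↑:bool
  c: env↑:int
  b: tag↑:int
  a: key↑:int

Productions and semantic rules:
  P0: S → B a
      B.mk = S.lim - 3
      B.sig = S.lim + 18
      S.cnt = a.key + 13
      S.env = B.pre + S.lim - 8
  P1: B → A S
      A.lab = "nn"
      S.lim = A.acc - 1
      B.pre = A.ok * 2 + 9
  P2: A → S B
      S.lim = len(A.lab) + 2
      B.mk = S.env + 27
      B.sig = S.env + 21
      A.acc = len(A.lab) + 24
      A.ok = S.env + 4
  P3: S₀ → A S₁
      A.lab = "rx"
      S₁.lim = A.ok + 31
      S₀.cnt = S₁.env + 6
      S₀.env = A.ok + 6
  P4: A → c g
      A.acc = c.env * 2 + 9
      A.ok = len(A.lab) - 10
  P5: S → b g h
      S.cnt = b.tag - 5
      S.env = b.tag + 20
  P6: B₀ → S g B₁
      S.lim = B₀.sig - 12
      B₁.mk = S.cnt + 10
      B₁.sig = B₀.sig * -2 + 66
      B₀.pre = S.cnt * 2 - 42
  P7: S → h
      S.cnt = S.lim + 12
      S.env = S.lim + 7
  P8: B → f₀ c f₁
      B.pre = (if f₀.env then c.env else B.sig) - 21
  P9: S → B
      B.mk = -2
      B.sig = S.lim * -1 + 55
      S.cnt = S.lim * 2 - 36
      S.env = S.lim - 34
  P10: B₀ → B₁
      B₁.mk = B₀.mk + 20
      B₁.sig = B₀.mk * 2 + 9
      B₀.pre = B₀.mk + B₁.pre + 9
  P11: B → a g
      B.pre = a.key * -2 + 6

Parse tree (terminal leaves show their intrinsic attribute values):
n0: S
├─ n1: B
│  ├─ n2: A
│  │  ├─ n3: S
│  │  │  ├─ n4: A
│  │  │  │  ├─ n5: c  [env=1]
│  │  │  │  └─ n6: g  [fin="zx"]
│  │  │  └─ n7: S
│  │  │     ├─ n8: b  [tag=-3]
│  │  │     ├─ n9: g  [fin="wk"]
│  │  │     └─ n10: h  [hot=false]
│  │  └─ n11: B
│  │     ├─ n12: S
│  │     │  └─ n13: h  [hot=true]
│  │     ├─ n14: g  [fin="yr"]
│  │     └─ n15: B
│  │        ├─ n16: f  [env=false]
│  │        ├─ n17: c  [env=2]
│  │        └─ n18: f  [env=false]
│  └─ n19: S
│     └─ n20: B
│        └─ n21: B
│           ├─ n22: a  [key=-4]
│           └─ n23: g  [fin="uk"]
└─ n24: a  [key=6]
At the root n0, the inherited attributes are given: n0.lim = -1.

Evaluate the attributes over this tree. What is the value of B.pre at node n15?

7

1. n0.lim = -1  [given at root]
2. n1.mk = -4  [S.lim - 3]
3. n1.sig = 17  [S.lim + 18]
4. n2.lab = "nn"  ["nn"]
5. n3.lim = 4  [len(A.lab) + 2]
6. n4.lab = "rx"  ["rx"]
7. n5.env = 1  [terminal]
8. n6.fin = "zx"  [terminal]
9. n4.acc = 11  [c.env * 2 + 9]
10. n4.ok = -8  [len(A.lab) - 10]
11. n7.lim = 23  [A.ok + 31]
12. n8.tag = -3  [terminal]
13. n9.fin = "wk"  [terminal]
14. n10.hot = false  [terminal]
15. n7.cnt = -8  [b.tag - 5]
16. n7.env = 17  [b.tag + 20]
17. n3.cnt = 23  [S₁.env + 6]
18. n3.env = -2  [A.ok + 6]
19. n11.mk = 25  [S.env + 27]
20. n11.sig = 19  [S.env + 21]
21. n12.lim = 7  [B₀.sig - 12]
22. n13.hot = true  [terminal]
23. n12.cnt = 19  [S.lim + 12]
24. n12.env = 14  [S.lim + 7]
25. n14.fin = "yr"  [terminal]
26. n15.mk = 29  [S.cnt + 10]
27. n15.sig = 28  [B₀.sig * -2 + 66]
28. n16.env = false  [terminal]
29. n17.env = 2  [terminal]
30. n18.env = false  [terminal]
31. n15.pre = 7  [(if f₀.env then c.env else B.sig) - 21]
32. n11.pre = -4  [S.cnt * 2 - 42]
33. n2.acc = 26  [len(A.lab) + 24]
34. n2.ok = 2  [S.env + 4]
35. n19.lim = 25  [A.acc - 1]
36. n20.mk = -2  [-2]
37. n20.sig = 30  [S.lim * -1 + 55]
38. n21.mk = 18  [B₀.mk + 20]
39. n21.sig = 5  [B₀.mk * 2 + 9]
40. n22.key = -4  [terminal]
41. n23.fin = "uk"  [terminal]
42. n21.pre = 14  [a.key * -2 + 6]
43. n20.pre = 21  [B₀.mk + B₁.pre + 9]
44. n19.cnt = 14  [S.lim * 2 - 36]
45. n19.env = -9  [S.lim - 34]
46. n1.pre = 13  [A.ok * 2 + 9]
47. n24.key = 6  [terminal]
48. n0.cnt = 19  [a.key + 13]
49. n0.env = 4  [B.pre + S.lim - 8]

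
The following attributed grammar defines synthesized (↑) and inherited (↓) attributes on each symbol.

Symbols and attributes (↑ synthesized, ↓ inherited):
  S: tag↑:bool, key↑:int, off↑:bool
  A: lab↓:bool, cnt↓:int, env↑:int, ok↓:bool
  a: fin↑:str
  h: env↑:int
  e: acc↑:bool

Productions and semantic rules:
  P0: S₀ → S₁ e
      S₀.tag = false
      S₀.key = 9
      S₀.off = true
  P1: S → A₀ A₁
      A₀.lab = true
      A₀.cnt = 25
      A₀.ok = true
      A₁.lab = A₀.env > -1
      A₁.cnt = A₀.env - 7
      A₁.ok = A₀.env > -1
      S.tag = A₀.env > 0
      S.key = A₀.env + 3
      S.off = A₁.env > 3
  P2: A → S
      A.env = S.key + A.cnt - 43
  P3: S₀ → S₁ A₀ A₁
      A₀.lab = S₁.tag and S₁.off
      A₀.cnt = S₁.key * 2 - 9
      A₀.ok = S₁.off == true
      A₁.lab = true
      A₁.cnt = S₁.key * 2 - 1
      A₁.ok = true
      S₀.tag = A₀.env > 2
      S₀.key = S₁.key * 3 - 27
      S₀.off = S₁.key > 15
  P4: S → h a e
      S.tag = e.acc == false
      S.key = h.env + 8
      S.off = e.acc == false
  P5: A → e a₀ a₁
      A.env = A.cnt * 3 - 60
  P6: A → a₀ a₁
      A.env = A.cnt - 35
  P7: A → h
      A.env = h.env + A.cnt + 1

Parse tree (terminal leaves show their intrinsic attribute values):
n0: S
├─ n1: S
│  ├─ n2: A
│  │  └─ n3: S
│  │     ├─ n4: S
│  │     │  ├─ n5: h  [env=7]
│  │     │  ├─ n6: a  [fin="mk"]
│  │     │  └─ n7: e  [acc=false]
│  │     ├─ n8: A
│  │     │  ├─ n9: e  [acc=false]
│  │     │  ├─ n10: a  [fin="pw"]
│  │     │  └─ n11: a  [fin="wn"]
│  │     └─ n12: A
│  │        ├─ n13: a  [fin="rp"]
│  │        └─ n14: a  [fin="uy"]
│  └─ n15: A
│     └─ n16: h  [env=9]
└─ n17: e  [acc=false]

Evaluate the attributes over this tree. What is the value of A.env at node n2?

1. n2.lab = true  [true]
2. n2.cnt = 25  [25]
3. n2.ok = true  [true]
4. n5.env = 7  [terminal]
5. n6.fin = "mk"  [terminal]
6. n7.acc = false  [terminal]
7. n4.tag = true  [e.acc == false]
8. n4.key = 15  [h.env + 8]
9. n4.off = true  [e.acc == false]
10. n8.lab = true  [S₁.tag and S₁.off]
11. n8.cnt = 21  [S₁.key * 2 - 9]
12. n8.ok = true  [S₁.off == true]
13. n9.acc = false  [terminal]
14. n10.fin = "pw"  [terminal]
15. n11.fin = "wn"  [terminal]
16. n8.env = 3  [A.cnt * 3 - 60]
17. n12.lab = true  [true]
18. n12.cnt = 29  [S₁.key * 2 - 1]
19. n12.ok = true  [true]
20. n13.fin = "rp"  [terminal]
21. n14.fin = "uy"  [terminal]
22. n12.env = -6  [A.cnt - 35]
23. n3.tag = true  [A₀.env > 2]
24. n3.key = 18  [S₁.key * 3 - 27]
25. n3.off = false  [S₁.key > 15]
26. n2.env = 0  [S.key + A.cnt - 43]
27. n15.lab = true  [A₀.env > -1]
28. n15.cnt = -7  [A₀.env - 7]
29. n15.ok = true  [A₀.env > -1]
30. n16.env = 9  [terminal]
31. n15.env = 3  [h.env + A.cnt + 1]
32. n1.tag = false  [A₀.env > 0]
33. n1.key = 3  [A₀.env + 3]
34. n1.off = false  [A₁.env > 3]
35. n17.acc = false  [terminal]
36. n0.tag = false  [false]
37. n0.key = 9  [9]
38. n0.off = true  [true]

0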